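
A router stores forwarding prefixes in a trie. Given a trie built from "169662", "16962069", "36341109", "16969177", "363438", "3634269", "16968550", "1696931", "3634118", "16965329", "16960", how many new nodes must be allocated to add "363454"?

2

"3634" is already a path in the trie; the remaining "54" must be added.
New nodes needed: |"363454"| − 4 = 6 − 4 = 2.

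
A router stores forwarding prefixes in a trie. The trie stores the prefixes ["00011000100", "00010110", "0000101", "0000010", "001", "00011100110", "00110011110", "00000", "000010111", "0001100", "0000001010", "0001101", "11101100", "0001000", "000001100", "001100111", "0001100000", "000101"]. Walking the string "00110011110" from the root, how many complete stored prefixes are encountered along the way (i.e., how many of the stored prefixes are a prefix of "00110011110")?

Walk "00110011110" from the root; an end-of-word marker is hit whenever a stored word is a prefix of "00110011110".
Prefixes of the query that are stored words: "001", "001100111", "00110011110"
Count: 3

3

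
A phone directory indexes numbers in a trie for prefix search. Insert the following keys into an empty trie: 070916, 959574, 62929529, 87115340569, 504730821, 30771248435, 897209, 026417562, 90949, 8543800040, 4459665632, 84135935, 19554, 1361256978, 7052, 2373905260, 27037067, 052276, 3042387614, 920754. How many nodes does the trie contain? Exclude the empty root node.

147

Insert word by word; a character creates a node only if that edge doesn't already exist:
  "070916" → 6 new (0, 7, 0, 9, 1, 6)
  "959574" → 6 new (9, 5, 9, 5, 7, 4)
  "62929529" → 8 new (6, 2, 9, 2, 9, 5, 2, 9)
  "87115340569" → 11 new (8, 7, 1, 1, 5, 3, 4, 0, 5, 6, 9)
  "504730821" → 9 new (5, 0, 4, 7, 3, 0, 8, 2, 1)
  "30771248435" → 11 new (3, 0, 7, 7, 1, 2, 4, 8, 4, 3, 5)
  "897209" → prefix "8" already present; 5 new (9, 7, 2, 0, 9)
  "026417562" → prefix "0" already present; 8 new (2, 6, 4, 1, 7, 5, 6, 2)
  "90949" → prefix "9" already present; 4 new (0, 9, 4, 9)
  "8543800040" → prefix "8" already present; 9 new (5, 4, 3, 8, 0, 0, 0, 4, 0)
  "4459665632" → 10 new (4, 4, 5, 9, 6, 6, 5, 6, 3, 2)
  "84135935" → prefix "8" already present; 7 new (4, 1, 3, 5, 9, 3, 5)
  "19554" → 5 new (1, 9, 5, 5, 4)
  "1361256978" → prefix "1" already present; 9 new (3, 6, 1, 2, 5, 6, 9, 7, 8)
  "7052" → 4 new (7, 0, 5, 2)
  "2373905260" → 10 new (2, 3, 7, 3, 9, 0, 5, 2, 6, 0)
  "27037067" → prefix "2" already present; 7 new (7, 0, 3, 7, 0, 6, 7)
  "052276" → prefix "0" already present; 5 new (5, 2, 2, 7, 6)
  "3042387614" → prefix "30" already present; 8 new (4, 2, 3, 8, 7, 6, 1, 4)
  "920754" → prefix "9" already present; 5 new (2, 0, 7, 5, 4)
Total nodes = 6 + 6 + 8 + 11 + 9 + 11 + 5 + 8 + 4 + 9 + 10 + 7 + 5 + 9 + 4 + 10 + 7 + 5 + 8 + 5 = 147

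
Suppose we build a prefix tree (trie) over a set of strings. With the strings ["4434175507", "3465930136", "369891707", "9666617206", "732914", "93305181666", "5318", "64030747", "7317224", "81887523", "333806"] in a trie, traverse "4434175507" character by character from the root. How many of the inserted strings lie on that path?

1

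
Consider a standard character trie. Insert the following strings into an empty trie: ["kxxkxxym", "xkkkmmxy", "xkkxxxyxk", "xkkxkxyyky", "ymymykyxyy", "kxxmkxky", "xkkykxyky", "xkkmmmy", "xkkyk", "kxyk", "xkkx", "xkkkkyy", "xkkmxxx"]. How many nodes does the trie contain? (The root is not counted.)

61

Insert word by word; a character creates a node only if that edge doesn't already exist:
  "kxxkxxym" → 8 new (k, x, x, k, x, x, y, m)
  "xkkkmmxy" → 8 new (x, k, k, k, m, m, x, y)
  "xkkxxxyxk" → prefix "xkk" already present; 6 new (x, x, x, y, x, k)
  "xkkxkxyyky" → prefix "xkkx" already present; 6 new (k, x, y, y, k, y)
  "ymymykyxyy" → 10 new (y, m, y, m, y, k, y, x, y, y)
  "kxxmkxky" → prefix "kxx" already present; 5 new (m, k, x, k, y)
  "xkkykxyky" → prefix "xkk" already present; 6 new (y, k, x, y, k, y)
  "xkkmmmy" → prefix "xkk" already present; 4 new (m, m, m, y)
  "xkkyk" → prefix "xkkyk" already present; 0 new (none)
  "kxyk" → prefix "kx" already present; 2 new (y, k)
  "xkkx" → prefix "xkkx" already present; 0 new (none)
  "xkkkkyy" → prefix "xkkk" already present; 3 new (k, y, y)
  "xkkmxxx" → prefix "xkkm" already present; 3 new (x, x, x)
Total nodes = 8 + 8 + 6 + 6 + 10 + 5 + 6 + 4 + 0 + 2 + 0 + 3 + 3 = 61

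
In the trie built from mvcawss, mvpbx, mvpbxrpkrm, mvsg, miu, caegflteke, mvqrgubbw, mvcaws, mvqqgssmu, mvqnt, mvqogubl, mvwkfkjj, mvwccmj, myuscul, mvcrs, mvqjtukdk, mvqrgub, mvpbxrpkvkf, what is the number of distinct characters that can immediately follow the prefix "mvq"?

Walk "mvq" from the root, arriving at one node.
Characters that immediately follow "mvq" among the stored strings: {j, n, o, q, r}.
That node has 5 child edges.

5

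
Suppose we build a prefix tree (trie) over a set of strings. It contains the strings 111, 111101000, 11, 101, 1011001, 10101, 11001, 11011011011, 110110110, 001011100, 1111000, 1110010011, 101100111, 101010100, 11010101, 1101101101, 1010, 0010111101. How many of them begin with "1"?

Walk to "1"; the words in its subtree are exactly those with that prefix.
Words under "1": 101, 1010, 10101, 101010100, 1011001, 101100111, 11, 11001, 11010101, 110110110, 1101101101, 11011011011, 111, 1110010011, 1111000, 111101000
Count: 16

16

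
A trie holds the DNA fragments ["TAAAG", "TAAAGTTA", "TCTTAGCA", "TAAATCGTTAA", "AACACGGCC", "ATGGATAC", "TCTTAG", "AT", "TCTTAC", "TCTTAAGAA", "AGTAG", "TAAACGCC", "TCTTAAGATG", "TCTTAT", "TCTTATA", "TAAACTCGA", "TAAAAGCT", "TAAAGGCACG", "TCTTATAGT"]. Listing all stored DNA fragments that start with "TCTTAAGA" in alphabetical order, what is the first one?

TCTTAAGAA

DFS of the "TCTTAAGA" subtree visits, in order: "TCTTAAGAA", "TCTTAAGATG"
The 1st is TCTTAAGAA.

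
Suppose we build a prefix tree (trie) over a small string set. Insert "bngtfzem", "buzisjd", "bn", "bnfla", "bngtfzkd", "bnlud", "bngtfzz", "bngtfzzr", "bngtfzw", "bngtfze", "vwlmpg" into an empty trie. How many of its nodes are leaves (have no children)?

A leaf is a node with no children — equivalently, the end of a word that is not a proper prefix of any other stored word.
Those words: "bnfla", "bngtfzem", "bngtfzkd", "bngtfzw", "bngtfzzr", "bnlud", "buzisjd", "vwlmpg"
Leaf count: 8

8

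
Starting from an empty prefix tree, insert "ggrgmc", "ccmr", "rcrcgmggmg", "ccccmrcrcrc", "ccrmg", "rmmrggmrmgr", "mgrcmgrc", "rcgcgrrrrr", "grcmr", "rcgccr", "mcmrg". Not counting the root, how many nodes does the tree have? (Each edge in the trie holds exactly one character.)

68

Count nodes per top-level branch (shared prefixes stored once):
  'c'-branch (ccccmrcrcrc, ccmr, ccrmg): 16 nodes
  'g'-branch (ggrgmc, grcmr): 10 nodes
  'm'-branch (mcmrg, mgrcmgrc): 12 nodes
  'r'-branch (rcgccr, rcgcgrrrrr, rcrcgmggmg, rmmrggmrmgr): 30 nodes
Sum: 68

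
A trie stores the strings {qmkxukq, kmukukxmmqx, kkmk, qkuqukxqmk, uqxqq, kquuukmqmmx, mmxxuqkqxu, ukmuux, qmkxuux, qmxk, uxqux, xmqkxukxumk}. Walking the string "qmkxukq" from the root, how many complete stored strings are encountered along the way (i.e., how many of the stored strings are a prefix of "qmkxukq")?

1

Walk "qmkxukq" from the root; an end-of-word marker is hit whenever a stored word is a prefix of "qmkxukq".
Prefixes of the query that are stored words: "qmkxukq"
Count: 1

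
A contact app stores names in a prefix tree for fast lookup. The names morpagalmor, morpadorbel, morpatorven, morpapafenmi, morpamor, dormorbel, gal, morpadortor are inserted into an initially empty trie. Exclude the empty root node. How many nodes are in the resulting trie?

48

Insert word by word; a character creates a node only if that edge doesn't already exist:
  "morpagalmor" → 11 new (m, o, r, p, a, g, a, l, m, o, r)
  "morpadorbel" → prefix "morpa" already present; 6 new (d, o, r, b, e, l)
  "morpatorven" → prefix "morpa" already present; 6 new (t, o, r, v, e, n)
  "morpapafenmi" → prefix "morpa" already present; 7 new (p, a, f, e, n, m, i)
  "morpamor" → prefix "morpa" already present; 3 new (m, o, r)
  "dormorbel" → 9 new (d, o, r, m, o, r, b, e, l)
  "gal" → 3 new (g, a, l)
  "morpadortor" → prefix "morpador" already present; 3 new (t, o, r)
Total nodes = 11 + 6 + 6 + 7 + 3 + 9 + 3 + 3 = 48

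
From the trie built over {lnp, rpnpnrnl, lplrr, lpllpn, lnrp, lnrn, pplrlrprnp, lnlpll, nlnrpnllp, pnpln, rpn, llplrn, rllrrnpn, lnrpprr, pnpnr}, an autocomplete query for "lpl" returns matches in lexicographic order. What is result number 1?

Filter for "lpl…" and sort: "lpllpn", "lplrr"
The 1st is lpllpn.

lpllpn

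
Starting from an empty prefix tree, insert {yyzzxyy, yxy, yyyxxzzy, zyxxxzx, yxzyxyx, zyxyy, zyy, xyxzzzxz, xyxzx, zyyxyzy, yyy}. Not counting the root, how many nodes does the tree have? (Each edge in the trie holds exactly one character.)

43

For each word, the new-node count is its length minus the longest prefix already in the trie:
  "yyzzxyy" → 7 new (y, y, z, z, x, y, y)
  "yxy" → prefix "y" already present; 2 new (x, y)
  "yyyxxzzy" → prefix "yy" already present; 6 new (y, x, x, z, z, y)
  "zyxxxzx" → 7 new (z, y, x, x, x, z, x)
  "yxzyxyx" → prefix "yx" already present; 5 new (z, y, x, y, x)
  "zyxyy" → prefix "zyx" already present; 2 new (y, y)
  "zyy" → prefix "zy" already present; 1 new (y)
  "xyxzzzxz" → 8 new (x, y, x, z, z, z, x, z)
  "xyxzx" → prefix "xyxz" already present; 1 new (x)
  "zyyxyzy" → prefix "zyy" already present; 4 new (x, y, z, y)
  "yyy" → prefix "yyy" already present; 0 new (none)
Total nodes = 7 + 2 + 6 + 7 + 5 + 2 + 1 + 8 + 1 + 4 + 0 = 43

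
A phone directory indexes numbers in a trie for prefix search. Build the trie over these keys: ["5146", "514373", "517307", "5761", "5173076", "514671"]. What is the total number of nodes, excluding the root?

17

Count nodes per top-level branch (shared prefixes stored once):
  '5'-branch (514373, 5146, 514671, 517307, 5173076, 5761): 17 nodes
Sum: 17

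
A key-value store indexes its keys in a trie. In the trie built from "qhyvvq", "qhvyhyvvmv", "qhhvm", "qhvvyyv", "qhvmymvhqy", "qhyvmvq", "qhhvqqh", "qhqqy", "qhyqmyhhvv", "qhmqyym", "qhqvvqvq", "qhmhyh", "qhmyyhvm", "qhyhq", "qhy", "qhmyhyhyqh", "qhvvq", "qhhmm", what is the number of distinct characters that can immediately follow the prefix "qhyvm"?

1

Follow the path "qhyvm" to its node, then look at its outgoing edges.
Characters that immediately follow "qhyvm" among the stored strings: {v}.
That node has 1 child edge.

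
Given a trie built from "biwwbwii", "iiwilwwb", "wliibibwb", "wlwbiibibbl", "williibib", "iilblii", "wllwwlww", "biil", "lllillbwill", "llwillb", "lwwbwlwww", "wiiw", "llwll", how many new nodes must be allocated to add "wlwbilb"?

2

The longest prefix of "wlwbilb" already in the trie is "wlwbi" (length 5).
Each of the 2 remaining characters creates one node.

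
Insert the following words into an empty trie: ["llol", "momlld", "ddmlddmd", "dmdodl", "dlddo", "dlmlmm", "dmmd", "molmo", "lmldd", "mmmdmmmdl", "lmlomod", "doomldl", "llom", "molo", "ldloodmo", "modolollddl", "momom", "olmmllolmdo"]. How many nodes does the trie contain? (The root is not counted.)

89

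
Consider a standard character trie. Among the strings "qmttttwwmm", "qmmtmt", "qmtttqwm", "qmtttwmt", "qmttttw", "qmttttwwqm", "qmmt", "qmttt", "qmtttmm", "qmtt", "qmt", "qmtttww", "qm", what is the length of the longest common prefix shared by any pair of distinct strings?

8

The deepest shared node is where two words last agree before diverging.
e.g. "qmttttwwmm" and "qmttttwwqm" share the prefix "qmttttww" of length 8; no pair shares a longer one.
Longest shared-prefix length: 8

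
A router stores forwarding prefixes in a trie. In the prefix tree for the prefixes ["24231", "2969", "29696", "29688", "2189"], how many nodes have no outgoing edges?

A leaf is a node with no children — equivalently, the end of a word that is not a proper prefix of any other stored word.
Those words: "2189", "24231", "29688", "29696"
Leaf count: 4

4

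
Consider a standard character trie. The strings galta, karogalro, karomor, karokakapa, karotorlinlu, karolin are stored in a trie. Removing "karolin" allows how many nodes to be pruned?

3

After clearing the end-marker at "karolin", prune upward until reaching a node still needed by another word.
The suffix "lin" (3 nodes) is used only by "karolin"; the node for "karo" still has the child "g", so pruning stops there.
Nodes removed: 3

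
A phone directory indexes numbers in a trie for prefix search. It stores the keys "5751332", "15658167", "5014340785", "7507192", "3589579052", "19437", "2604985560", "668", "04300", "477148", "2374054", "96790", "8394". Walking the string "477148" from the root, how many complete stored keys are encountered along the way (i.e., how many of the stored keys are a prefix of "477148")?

Check each prefix of "477148" against the stored set — each match is an end-marker on the path.
Prefixes of the query that are stored words: "477148"
Count: 1

1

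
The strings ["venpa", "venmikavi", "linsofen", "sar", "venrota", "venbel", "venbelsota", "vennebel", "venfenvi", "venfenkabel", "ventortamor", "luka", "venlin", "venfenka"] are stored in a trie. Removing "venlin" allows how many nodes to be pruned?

3

After clearing the end-marker at "venlin", prune upward until reaching a node still needed by another word.
The suffix "lin" (3 nodes) is used only by "venlin"; the node for "ven" still has the child "p", so pruning stops there.
Nodes removed: 3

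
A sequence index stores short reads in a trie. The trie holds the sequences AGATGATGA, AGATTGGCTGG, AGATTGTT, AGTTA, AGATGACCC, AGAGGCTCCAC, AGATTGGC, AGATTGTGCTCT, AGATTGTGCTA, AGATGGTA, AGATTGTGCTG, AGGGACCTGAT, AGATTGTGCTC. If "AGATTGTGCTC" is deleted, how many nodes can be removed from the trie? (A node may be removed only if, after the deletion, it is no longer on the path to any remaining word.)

After clearing the end-marker at "AGATTGTGCTC", prune upward until reaching a node still needed by another word.
Every node on "AGATTGTGCTC" is still needed (e.g. by "AGATTGTGCTCT"), so nothing is freed.
Nodes removed: 0

0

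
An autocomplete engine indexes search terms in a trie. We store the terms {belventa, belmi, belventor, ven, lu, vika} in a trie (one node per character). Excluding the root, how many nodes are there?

Trie structure (* marks end of a word):
(root)
├─ b
│  └─ e
│     └─ l
│        ├─ m
│        │  └─ i *
│        └─ v
│           └─ e
│              └─ n
│                 └─ t
│                    ├─ a *
│                    └─ o
│                       └─ r *
├─ l
│  └─ u *
└─ v
   ├─ e
   │  └─ n *
   └─ i
      └─ k
         └─ a *
Counting every labelled node above: 20.

20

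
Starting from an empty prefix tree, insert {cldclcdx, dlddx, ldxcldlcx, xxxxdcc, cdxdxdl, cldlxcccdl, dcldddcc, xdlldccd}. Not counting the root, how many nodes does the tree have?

56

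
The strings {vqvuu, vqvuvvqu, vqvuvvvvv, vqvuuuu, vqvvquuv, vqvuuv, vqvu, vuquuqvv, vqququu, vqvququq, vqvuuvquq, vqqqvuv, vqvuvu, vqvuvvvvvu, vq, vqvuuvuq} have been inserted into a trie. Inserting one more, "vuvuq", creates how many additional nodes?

3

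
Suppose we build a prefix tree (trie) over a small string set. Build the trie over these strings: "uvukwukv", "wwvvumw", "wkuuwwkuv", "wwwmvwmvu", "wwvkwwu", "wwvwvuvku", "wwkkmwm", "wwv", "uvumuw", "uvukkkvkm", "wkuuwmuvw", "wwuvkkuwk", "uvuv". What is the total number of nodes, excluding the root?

For each word, the new-node count is its length minus the longest prefix already in the trie:
  "uvukwukv" → 8 new (u, v, u, k, w, u, k, v)
  "wwvvumw" → 7 new (w, w, v, v, u, m, w)
  "wkuuwwkuv" → prefix "w" already present; 8 new (k, u, u, w, w, k, u, v)
  "wwwmvwmvu" → prefix "ww" already present; 7 new (w, m, v, w, m, v, u)
  "wwvkwwu" → prefix "wwv" already present; 4 new (k, w, w, u)
  "wwvwvuvku" → prefix "wwv" already present; 6 new (w, v, u, v, k, u)
  "wwkkmwm" → prefix "ww" already present; 5 new (k, k, m, w, m)
  "wwv" → prefix "wwv" already present; 0 new (none)
  "uvumuw" → prefix "uvu" already present; 3 new (m, u, w)
  "uvukkkvkm" → prefix "uvuk" already present; 5 new (k, k, v, k, m)
  "wkuuwmuvw" → prefix "wkuuw" already present; 4 new (m, u, v, w)
  "wwuvkkuwk" → prefix "ww" already present; 7 new (u, v, k, k, u, w, k)
  "uvuv" → prefix "uvu" already present; 1 new (v)
Total nodes = 8 + 7 + 8 + 7 + 4 + 6 + 5 + 0 + 3 + 5 + 4 + 7 + 1 = 65

65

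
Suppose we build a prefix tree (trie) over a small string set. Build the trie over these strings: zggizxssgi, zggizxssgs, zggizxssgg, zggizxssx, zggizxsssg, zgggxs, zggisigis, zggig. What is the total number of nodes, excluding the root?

Count nodes per top-level branch (shared prefixes stored once):
  'z'-branch (zgggxs, zggig, zggisigis, zggizxssgg, zggizxssgi, zggizxssgs, zggizxsssg, zggizxssx): 24 nodes
Sum: 24

24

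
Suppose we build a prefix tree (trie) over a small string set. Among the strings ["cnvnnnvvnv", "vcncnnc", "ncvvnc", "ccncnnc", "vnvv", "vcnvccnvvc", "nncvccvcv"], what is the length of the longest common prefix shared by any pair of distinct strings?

Look for the deepest trie node that still has at least two words in its subtree.
"vcncnnc" and "vcnvccnvvc" agree on "vcn" (3 characters) before diverging; nothing deeper is shared.
Longest shared-prefix length: 3

3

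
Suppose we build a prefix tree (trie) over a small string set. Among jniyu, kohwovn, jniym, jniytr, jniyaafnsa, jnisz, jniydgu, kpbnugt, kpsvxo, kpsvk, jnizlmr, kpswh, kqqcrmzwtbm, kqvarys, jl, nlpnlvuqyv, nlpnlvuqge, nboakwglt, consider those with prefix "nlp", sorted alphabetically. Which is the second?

Words with prefix "nlp", in lexicographic order: "nlpnlvuqge", "nlpnlvuqyv"
The 2nd is nlpnlvuqyv.

nlpnlvuqyv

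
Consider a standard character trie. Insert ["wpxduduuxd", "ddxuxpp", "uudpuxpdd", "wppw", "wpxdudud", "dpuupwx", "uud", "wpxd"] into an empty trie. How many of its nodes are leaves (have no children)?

6

Leaves are exactly the stored words that no other stored word extends.
Those words: "ddxuxpp", "dpuupwx", "uudpuxpdd", "wppw", "wpxdudud", "wpxduduuxd"
Leaf count: 6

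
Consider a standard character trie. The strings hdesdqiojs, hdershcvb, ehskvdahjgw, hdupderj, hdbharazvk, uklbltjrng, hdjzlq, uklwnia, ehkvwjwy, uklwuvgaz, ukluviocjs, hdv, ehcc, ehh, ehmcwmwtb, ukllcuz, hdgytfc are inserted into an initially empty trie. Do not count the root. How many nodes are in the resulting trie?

97

Count nodes per top-level branch (shared prefixes stored once):
  'e'-branch (ehcc, ehh, ehkvwjwy, ehmcwmwtb, ehskvdahjgw): 27 nodes
  'h'-branch (hdbharazvk, hdershcvb, hdesdqiojs, hdgytfc, hdjzlq, hdupderj, hdv): 40 nodes
  'u'-branch (uklbltjrng, ukllcuz, ukluviocjs, uklwnia, uklwuvgaz): 30 nodes
Sum: 97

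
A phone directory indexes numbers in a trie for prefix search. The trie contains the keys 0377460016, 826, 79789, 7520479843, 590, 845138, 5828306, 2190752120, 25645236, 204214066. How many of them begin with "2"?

3

Filter for entries beginning with "2":
Matches: "204214066", "2190752120", "25645236"
Count: 3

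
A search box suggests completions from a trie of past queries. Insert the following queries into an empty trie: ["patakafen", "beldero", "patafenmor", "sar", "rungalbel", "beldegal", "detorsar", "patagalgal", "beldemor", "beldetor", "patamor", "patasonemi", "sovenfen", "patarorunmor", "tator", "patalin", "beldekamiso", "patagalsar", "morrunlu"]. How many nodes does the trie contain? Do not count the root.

106

Trace insertions, counting only characters that open a new branch:
  "patakafen" → 9 new (p, a, t, a, k, a, f, e, n)
  "beldero" → 7 new (b, e, l, d, e, r, o)
  "patafenmor" → prefix "pata" already present; 6 new (f, e, n, m, o, r)
  "sar" → 3 new (s, a, r)
  "rungalbel" → 9 new (r, u, n, g, a, l, b, e, l)
  "beldegal" → prefix "belde" already present; 3 new (g, a, l)
  "detorsar" → 8 new (d, e, t, o, r, s, a, r)
  "patagalgal" → prefix "pata" already present; 6 new (g, a, l, g, a, l)
  "beldemor" → prefix "belde" already present; 3 new (m, o, r)
  "beldetor" → prefix "belde" already present; 3 new (t, o, r)
  "patamor" → prefix "pata" already present; 3 new (m, o, r)
  "patasonemi" → prefix "pata" already present; 6 new (s, o, n, e, m, i)
  "sovenfen" → prefix "s" already present; 7 new (o, v, e, n, f, e, n)
  "patarorunmor" → prefix "pata" already present; 8 new (r, o, r, u, n, m, o, r)
  "tator" → 5 new (t, a, t, o, r)
  "patalin" → prefix "pata" already present; 3 new (l, i, n)
  "beldekamiso" → prefix "belde" already present; 6 new (k, a, m, i, s, o)
  "patagalsar" → prefix "patagal" already present; 3 new (s, a, r)
  "morrunlu" → 8 new (m, o, r, r, u, n, l, u)
Total nodes = 9 + 7 + 6 + 3 + 9 + 3 + 8 + 6 + 3 + 3 + 3 + 6 + 7 + 8 + 5 + 3 + 6 + 3 + 8 = 106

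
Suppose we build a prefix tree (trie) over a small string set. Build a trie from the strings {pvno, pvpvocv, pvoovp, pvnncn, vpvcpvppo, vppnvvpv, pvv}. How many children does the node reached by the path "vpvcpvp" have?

1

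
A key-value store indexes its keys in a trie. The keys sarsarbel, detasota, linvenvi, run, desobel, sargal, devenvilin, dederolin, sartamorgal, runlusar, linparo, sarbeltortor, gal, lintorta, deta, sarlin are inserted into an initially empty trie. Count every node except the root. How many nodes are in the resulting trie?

Count nodes per top-level branch (shared prefixes stored once):
  'd'-branch (dederolin, desobel, deta, detasota, devenvilin): 28 nodes
  'g'-branch (gal): 3 nodes
  'l'-branch (linparo, lintorta, linvenvi): 17 nodes
  'r'-branch (run, runlusar): 8 nodes
  's'-branch (sarbeltortor, sargal, sarlin, sarsarbel, sartamorgal): 32 nodes
Sum: 88

88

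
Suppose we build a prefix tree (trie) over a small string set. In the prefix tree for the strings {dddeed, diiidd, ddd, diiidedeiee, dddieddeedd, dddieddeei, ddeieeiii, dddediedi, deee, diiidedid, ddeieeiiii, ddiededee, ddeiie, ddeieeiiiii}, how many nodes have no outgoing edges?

11

Leaves are exactly the stored words that no other stored word extends.
Those words: "dddediedi", "dddeed", "dddieddeedd", "dddieddeei", "ddeieeiiiii", "ddeiie", "ddiededee", "deee", "diiidd", "diiidedeiee", "diiidedid"
Leaf count: 11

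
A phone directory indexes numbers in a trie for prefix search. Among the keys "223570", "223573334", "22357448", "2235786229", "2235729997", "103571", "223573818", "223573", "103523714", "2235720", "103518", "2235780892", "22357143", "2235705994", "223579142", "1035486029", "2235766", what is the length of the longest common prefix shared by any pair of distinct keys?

The deepest shared node is where two words last agree before diverging.
"223570" and "2235705994" agree on "223570" (6 characters) before diverging; nothing deeper is shared.
Longest shared-prefix length: 6

6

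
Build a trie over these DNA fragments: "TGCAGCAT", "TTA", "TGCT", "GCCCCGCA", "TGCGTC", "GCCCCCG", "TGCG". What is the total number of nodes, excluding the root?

Insert word by word; a character creates a node only if that edge doesn't already exist:
  "TGCAGCAT" → 8 new (T, G, C, A, G, C, A, T)
  "TTA" → prefix "T" already present; 2 new (T, A)
  "TGCT" → prefix "TGC" already present; 1 new (T)
  "GCCCCGCA" → 8 new (G, C, C, C, C, G, C, A)
  "TGCGTC" → prefix "TGC" already present; 3 new (G, T, C)
  "GCCCCCG" → prefix "GCCCC" already present; 2 new (C, G)
  "TGCG" → prefix "TGCG" already present; 0 new (none)
Total nodes = 8 + 2 + 1 + 8 + 3 + 2 + 0 = 24

24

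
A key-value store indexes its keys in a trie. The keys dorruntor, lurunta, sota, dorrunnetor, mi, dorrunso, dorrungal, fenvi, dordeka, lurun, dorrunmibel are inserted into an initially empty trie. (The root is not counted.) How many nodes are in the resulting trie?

46

Insert word by word; a character creates a node only if that edge doesn't already exist:
  "dorruntor" → 9 new (d, o, r, r, u, n, t, o, r)
  "lurunta" → 7 new (l, u, r, u, n, t, a)
  "sota" → 4 new (s, o, t, a)
  "dorrunnetor" → prefix "dorrun" already present; 5 new (n, e, t, o, r)
  "mi" → 2 new (m, i)
  "dorrunso" → prefix "dorrun" already present; 2 new (s, o)
  "dorrungal" → prefix "dorrun" already present; 3 new (g, a, l)
  "fenvi" → 5 new (f, e, n, v, i)
  "dordeka" → prefix "dor" already present; 4 new (d, e, k, a)
  "lurun" → prefix "lurun" already present; 0 new (none)
  "dorrunmibel" → prefix "dorrun" already present; 5 new (m, i, b, e, l)
Total nodes = 9 + 7 + 4 + 5 + 2 + 2 + 3 + 5 + 4 + 0 + 5 = 46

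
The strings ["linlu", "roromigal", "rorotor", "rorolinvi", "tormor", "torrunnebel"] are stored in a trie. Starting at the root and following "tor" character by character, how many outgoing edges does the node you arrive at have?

Follow the path "tor" to its node, then look at its outgoing edges.
Characters that immediately follow "tor" among the stored strings: {m, r}.
That node has 2 child edges.

2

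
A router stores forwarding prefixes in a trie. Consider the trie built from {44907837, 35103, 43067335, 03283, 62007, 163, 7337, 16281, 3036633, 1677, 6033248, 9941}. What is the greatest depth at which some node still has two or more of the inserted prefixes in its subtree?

2

The deepest shared node is where two words last agree before diverging.
e.g. "16281" and "163" share the prefix "16" of length 2; no pair shares a longer one.
Longest shared-prefix length: 2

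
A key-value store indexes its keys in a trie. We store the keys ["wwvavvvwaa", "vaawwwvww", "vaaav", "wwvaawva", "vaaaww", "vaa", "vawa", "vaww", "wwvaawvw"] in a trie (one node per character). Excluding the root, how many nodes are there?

Trie structure (* marks end of a word):
(root)
├─ v
│  └─ a
│     ├─ a *
│     │  ├─ a
│     │  │  ├─ v *
│     │  │  └─ w
│     │  │     └─ w *
│     │  └─ w
│     │     └─ w
│     │        └─ w
│     │           └─ v
│     │              └─ w
│     │                 └─ w *
│     └─ w
│        ├─ a *
│        └─ w *
└─ w
   └─ w
      └─ v
         └─ a
            ├─ a
            │  └─ w
            │     └─ v
            │        ├─ a *
            │        └─ w *
            └─ v
               └─ v
                  └─ v
                     └─ w
                        └─ a
                           └─ a *
Counting every labelled node above: 31.

31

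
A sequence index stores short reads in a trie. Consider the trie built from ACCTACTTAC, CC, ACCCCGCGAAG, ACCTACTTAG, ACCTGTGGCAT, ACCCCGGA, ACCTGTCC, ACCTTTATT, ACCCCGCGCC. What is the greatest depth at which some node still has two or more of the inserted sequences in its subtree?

9

Look for the deepest trie node that still has at least two words in its subtree.
e.g. "ACCTACTTAC" and "ACCTACTTAG" share the prefix "ACCTACTTA" of length 9; no pair shares a longer one.
Longest shared-prefix length: 9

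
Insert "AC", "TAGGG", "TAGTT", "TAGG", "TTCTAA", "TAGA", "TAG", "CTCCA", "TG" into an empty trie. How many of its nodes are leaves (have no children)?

7

Leaves are exactly the stored words that no other stored word extends.
Those words: "AC", "CTCCA", "TAGA", "TAGGG", "TAGTT", "TG", "TTCTAA"
Leaf count: 7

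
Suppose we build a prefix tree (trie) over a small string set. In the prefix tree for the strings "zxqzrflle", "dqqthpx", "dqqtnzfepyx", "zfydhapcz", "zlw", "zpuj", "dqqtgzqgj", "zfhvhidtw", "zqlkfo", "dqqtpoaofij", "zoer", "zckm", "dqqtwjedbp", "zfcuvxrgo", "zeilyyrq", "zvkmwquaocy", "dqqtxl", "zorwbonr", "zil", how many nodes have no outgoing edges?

A leaf is a node with no children — equivalently, the end of a word that is not a proper prefix of any other stored word.
Those words: "dqqtgzqgj", "dqqthpx", "dqqtnzfepyx", "dqqtpoaofij", "dqqtwjedbp", "dqqtxl", "zckm", "zeilyyrq", "zfcuvxrgo", "zfhvhidtw", "zfydhapcz", "zil", "zlw", "zoer", "zorwbonr", "zpuj", "zqlkfo", "zvkmwquaocy", "zxqzrflle"
Leaf count: 19

19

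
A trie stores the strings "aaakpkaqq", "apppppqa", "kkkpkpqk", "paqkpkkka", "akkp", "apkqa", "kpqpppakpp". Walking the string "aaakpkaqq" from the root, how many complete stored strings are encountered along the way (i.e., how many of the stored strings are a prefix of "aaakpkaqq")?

Traverse "aaakpkaqq" character by character; count nodes along the way that are marked as word ends.
Prefixes of the query that are stored words: "aaakpkaqq"
Count: 1

1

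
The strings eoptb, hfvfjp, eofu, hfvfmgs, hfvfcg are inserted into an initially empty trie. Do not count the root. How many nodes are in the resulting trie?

18

Count nodes per top-level branch (shared prefixes stored once):
  'e'-branch (eofu, eoptb): 7 nodes
  'h'-branch (hfvfcg, hfvfjp, hfvfmgs): 11 nodes
Sum: 18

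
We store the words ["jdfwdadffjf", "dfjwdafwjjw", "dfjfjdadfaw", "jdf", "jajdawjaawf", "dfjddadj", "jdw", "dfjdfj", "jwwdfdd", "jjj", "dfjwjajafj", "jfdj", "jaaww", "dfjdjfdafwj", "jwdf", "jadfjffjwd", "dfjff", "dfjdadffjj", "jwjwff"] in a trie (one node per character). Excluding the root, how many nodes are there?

96

For each word, the new-node count is its length minus the longest prefix already in the trie:
  "jdfwdadffjf" → 11 new (j, d, f, w, d, a, d, f, f, j, f)
  "dfjwdafwjjw" → 11 new (d, f, j, w, d, a, f, w, j, j, w)
  "dfjfjdadfaw" → prefix "dfj" already present; 8 new (f, j, d, a, d, f, a, w)
  "jdf" → prefix "jdf" already present; 0 new (none)
  "jajdawjaawf" → prefix "j" already present; 10 new (a, j, d, a, w, j, a, a, w, f)
  "dfjddadj" → prefix "dfj" already present; 5 new (d, d, a, d, j)
  "jdw" → prefix "jd" already present; 1 new (w)
  "dfjdfj" → prefix "dfjd" already present; 2 new (f, j)
  "jwwdfdd" → prefix "j" already present; 6 new (w, w, d, f, d, d)
  "jjj" → prefix "j" already present; 2 new (j, j)
  "dfjwjajafj" → prefix "dfjw" already present; 6 new (j, a, j, a, f, j)
  "jfdj" → prefix "j" already present; 3 new (f, d, j)
  "jaaww" → prefix "ja" already present; 3 new (a, w, w)
  "dfjdjfdafwj" → prefix "dfjd" already present; 7 new (j, f, d, a, f, w, j)
  "jwdf" → prefix "jw" already present; 2 new (d, f)
  "jadfjffjwd" → prefix "ja" already present; 8 new (d, f, j, f, f, j, w, d)
  "dfjff" → prefix "dfjf" already present; 1 new (f)
  "dfjdadffjj" → prefix "dfjd" already present; 6 new (a, d, f, f, j, j)
  "jwjwff" → prefix "jw" already present; 4 new (j, w, f, f)
Total nodes = 11 + 11 + 8 + 0 + 10 + 5 + 1 + 2 + 6 + 2 + 6 + 3 + 3 + 7 + 2 + 8 + 1 + 6 + 4 = 96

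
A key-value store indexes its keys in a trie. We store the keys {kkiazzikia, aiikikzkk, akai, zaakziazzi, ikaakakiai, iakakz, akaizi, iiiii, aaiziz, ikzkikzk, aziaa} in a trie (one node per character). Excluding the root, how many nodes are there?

68

Count nodes per top-level branch (shared prefixes stored once):
  'a'-branch (aaiziz, aiikikzkk, akai, akaizi, aziaa): 23 nodes
  'i'-branch (iakakz, iiiii, ikaakakiai, ikzkikzk): 25 nodes
  'k'-branch (kkiazzikia): 10 nodes
  'z'-branch (zaakziazzi): 10 nodes
Sum: 68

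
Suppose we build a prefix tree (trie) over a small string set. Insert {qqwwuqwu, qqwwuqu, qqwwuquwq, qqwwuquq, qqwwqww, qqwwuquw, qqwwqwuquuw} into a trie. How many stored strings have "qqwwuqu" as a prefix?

4

Walk to "qqwwuqu"; the words in its subtree are exactly those with that prefix.
Matches: "qqwwuqu", "qqwwuquq", "qqwwuquw", "qqwwuquwq"
Count: 4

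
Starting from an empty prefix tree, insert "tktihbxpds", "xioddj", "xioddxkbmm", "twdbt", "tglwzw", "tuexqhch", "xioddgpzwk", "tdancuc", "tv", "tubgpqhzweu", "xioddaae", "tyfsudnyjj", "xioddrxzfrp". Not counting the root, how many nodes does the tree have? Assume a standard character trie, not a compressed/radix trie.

76

Insert word by word; a character creates a node only if that edge doesn't already exist:
  "tktihbxpds" → 10 new (t, k, t, i, h, b, x, p, d, s)
  "xioddj" → 6 new (x, i, o, d, d, j)
  "xioddxkbmm" → prefix "xiodd" already present; 5 new (x, k, b, m, m)
  "twdbt" → prefix "t" already present; 4 new (w, d, b, t)
  "tglwzw" → prefix "t" already present; 5 new (g, l, w, z, w)
  "tuexqhch" → prefix "t" already present; 7 new (u, e, x, q, h, c, h)
  "xioddgpzwk" → prefix "xiodd" already present; 5 new (g, p, z, w, k)
  "tdancuc" → prefix "t" already present; 6 new (d, a, n, c, u, c)
  "tv" → prefix "t" already present; 1 new (v)
  "tubgpqhzweu" → prefix "tu" already present; 9 new (b, g, p, q, h, z, w, e, u)
  "xioddaae" → prefix "xiodd" already present; 3 new (a, a, e)
  "tyfsudnyjj" → prefix "t" already present; 9 new (y, f, s, u, d, n, y, j, j)
  "xioddrxzfrp" → prefix "xiodd" already present; 6 new (r, x, z, f, r, p)
Total nodes = 10 + 6 + 5 + 4 + 5 + 7 + 5 + 6 + 1 + 9 + 3 + 9 + 6 = 76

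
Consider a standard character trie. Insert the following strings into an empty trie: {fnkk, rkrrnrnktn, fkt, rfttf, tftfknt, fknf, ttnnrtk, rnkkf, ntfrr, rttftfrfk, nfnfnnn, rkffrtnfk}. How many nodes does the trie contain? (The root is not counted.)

65

For each word, the new-node count is its length minus the longest prefix already in the trie:
  "fnkk" → 4 new (f, n, k, k)
  "rkrrnrnktn" → 10 new (r, k, r, r, n, r, n, k, t, n)
  "fkt" → prefix "f" already present; 2 new (k, t)
  "rfttf" → prefix "r" already present; 4 new (f, t, t, f)
  "tftfknt" → 7 new (t, f, t, f, k, n, t)
  "fknf" → prefix "fk" already present; 2 new (n, f)
  "ttnnrtk" → prefix "t" already present; 6 new (t, n, n, r, t, k)
  "rnkkf" → prefix "r" already present; 4 new (n, k, k, f)
  "ntfrr" → 5 new (n, t, f, r, r)
  "rttftfrfk" → prefix "r" already present; 8 new (t, t, f, t, f, r, f, k)
  "nfnfnnn" → prefix "n" already present; 6 new (f, n, f, n, n, n)
  "rkffrtnfk" → prefix "rk" already present; 7 new (f, f, r, t, n, f, k)
Total nodes = 4 + 10 + 2 + 4 + 7 + 2 + 6 + 4 + 5 + 8 + 6 + 7 = 65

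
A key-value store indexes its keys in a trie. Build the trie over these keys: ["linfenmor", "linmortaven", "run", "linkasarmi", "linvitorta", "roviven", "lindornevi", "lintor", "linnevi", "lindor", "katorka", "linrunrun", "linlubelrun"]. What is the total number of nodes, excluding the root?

Insert word by word; a character creates a node only if that edge doesn't already exist:
  "linfenmor" → 9 new (l, i, n, f, e, n, m, o, r)
  "linmortaven" → prefix "lin" already present; 8 new (m, o, r, t, a, v, e, n)
  "run" → 3 new (r, u, n)
  "linkasarmi" → prefix "lin" already present; 7 new (k, a, s, a, r, m, i)
  "linvitorta" → prefix "lin" already present; 7 new (v, i, t, o, r, t, a)
  "roviven" → prefix "r" already present; 6 new (o, v, i, v, e, n)
  "lindornevi" → prefix "lin" already present; 7 new (d, o, r, n, e, v, i)
  "lintor" → prefix "lin" already present; 3 new (t, o, r)
  "linnevi" → prefix "lin" already present; 4 new (n, e, v, i)
  "lindor" → prefix "lindor" already present; 0 new (none)
  "katorka" → 7 new (k, a, t, o, r, k, a)
  "linrunrun" → prefix "lin" already present; 6 new (r, u, n, r, u, n)
  "linlubelrun" → prefix "lin" already present; 8 new (l, u, b, e, l, r, u, n)
Total nodes = 9 + 8 + 3 + 7 + 7 + 6 + 7 + 3 + 4 + 0 + 7 + 6 + 8 = 75

75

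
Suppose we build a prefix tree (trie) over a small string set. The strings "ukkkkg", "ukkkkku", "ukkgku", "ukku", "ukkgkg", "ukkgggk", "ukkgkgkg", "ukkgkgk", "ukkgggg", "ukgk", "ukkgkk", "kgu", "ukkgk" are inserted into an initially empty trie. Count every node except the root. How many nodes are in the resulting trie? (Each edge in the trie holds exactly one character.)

Count nodes per top-level branch (shared prefixes stored once):
  'k'-branch (kgu): 3 nodes
  'u'-branch (ukgk, ukkgggg, ukkgggk, ukkgk, ukkgkg, ukkgkgk, ukkgkgkg, ukkgkk, ukkgku, ukkkkg, ukkkkku, ukku): 22 nodes
Sum: 25

25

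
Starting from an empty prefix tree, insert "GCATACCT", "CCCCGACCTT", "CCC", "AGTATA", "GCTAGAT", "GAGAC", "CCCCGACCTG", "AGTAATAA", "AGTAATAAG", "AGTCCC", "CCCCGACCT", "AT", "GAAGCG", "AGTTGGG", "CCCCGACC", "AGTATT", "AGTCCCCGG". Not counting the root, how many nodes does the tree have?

Count nodes per top-level branch (shared prefixes stored once):
  'A'-branch (AGTAATAA, AGTAATAAG, AGTATA, AGTATT, AGTCCC, AGTCCCCGG, AGTTGGG, AT): 23 nodes
  'C'-branch (CCC, CCCCGACC, CCCCGACCT, CCCCGACCTG, CCCCGACCTT): 11 nodes
  'G'-branch (GAAGCG, GAGAC, GCATACCT, GCTAGAT): 21 nodes
Sum: 55

55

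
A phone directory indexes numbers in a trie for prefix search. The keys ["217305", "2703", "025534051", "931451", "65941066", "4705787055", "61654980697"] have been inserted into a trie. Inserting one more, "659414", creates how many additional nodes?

1

Walking "659414" from the root, the first 5 characters ("65941") follow existing edges; "4" is the first miss.
Each of the 1 remaining characters creates one node.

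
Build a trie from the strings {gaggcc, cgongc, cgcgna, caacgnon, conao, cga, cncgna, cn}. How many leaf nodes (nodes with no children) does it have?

7

A leaf is a node with no children — equivalently, the end of a word that is not a proper prefix of any other stored word.
Those words: "caacgnon", "cga", "cgcgna", "cgongc", "cncgna", "conao", "gaggcc"
Leaf count: 7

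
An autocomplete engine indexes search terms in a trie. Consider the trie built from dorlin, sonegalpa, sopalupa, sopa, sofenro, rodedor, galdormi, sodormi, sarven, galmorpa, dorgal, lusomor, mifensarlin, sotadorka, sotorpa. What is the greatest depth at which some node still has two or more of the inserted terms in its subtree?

4

Equivalently: take the maximum, over all pairs, of their longest common prefix length.
e.g. "sopa" and "sopalupa" share the prefix "sopa" of length 4; no pair shares a longer one.
Longest shared-prefix length: 4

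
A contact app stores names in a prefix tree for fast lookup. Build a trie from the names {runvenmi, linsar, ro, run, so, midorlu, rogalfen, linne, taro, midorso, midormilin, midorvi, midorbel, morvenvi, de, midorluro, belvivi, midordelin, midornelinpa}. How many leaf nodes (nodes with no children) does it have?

Leaves are exactly the stored words that no other stored word extends.
Those words: "belvivi", "de", "linne", "linsar", "midorbel", "midordelin", "midorluro", "midormilin", "midornelinpa", "midorso", "midorvi", "morvenvi", "rogalfen", "runvenmi", "so", "taro"
Leaf count: 16

16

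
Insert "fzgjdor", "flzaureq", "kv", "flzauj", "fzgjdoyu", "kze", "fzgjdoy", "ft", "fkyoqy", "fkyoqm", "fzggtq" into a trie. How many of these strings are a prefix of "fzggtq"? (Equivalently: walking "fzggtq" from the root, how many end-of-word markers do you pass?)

1

Check each prefix of "fzggtq" against the stored set — each match is an end-marker on the path.
Prefixes of the query that are stored words: "fzggtq"
Count: 1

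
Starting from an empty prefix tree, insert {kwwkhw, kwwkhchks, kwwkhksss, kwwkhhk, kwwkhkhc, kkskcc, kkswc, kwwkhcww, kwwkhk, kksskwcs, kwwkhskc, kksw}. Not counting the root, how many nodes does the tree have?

For each word, the new-node count is its length minus the longest prefix already in the trie:
  "kwwkhw" → 6 new (k, w, w, k, h, w)
  "kwwkhchks" → prefix "kwwkh" already present; 4 new (c, h, k, s)
  "kwwkhksss" → prefix "kwwkh" already present; 4 new (k, s, s, s)
  "kwwkhhk" → prefix "kwwkh" already present; 2 new (h, k)
  "kwwkhkhc" → prefix "kwwkhk" already present; 2 new (h, c)
  "kkskcc" → prefix "k" already present; 5 new (k, s, k, c, c)
  "kkswc" → prefix "kks" already present; 2 new (w, c)
  "kwwkhcww" → prefix "kwwkhc" already present; 2 new (w, w)
  "kwwkhk" → prefix "kwwkhk" already present; 0 new (none)
  "kksskwcs" → prefix "kks" already present; 5 new (s, k, w, c, s)
  "kwwkhskc" → prefix "kwwkh" already present; 3 new (s, k, c)
  "kksw" → prefix "kksw" already present; 0 new (none)
Total nodes = 6 + 4 + 4 + 2 + 2 + 5 + 2 + 2 + 0 + 5 + 3 + 0 = 35

35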